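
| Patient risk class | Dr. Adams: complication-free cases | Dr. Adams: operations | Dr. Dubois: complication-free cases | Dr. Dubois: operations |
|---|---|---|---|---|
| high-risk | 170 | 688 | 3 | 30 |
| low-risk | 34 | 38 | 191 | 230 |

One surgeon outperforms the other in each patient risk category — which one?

Dr. Adams

High-risk: Dr. Adams 170/688 = 24.7%, Dr. Dubois 3/30 = 10.0% → Dr. Adams
Low-risk: Dr. Adams 34/38 = 89.5%, Dr. Dubois 191/230 = 83.0% → Dr. Adams
Dr. Adams has the higher rate in both groups.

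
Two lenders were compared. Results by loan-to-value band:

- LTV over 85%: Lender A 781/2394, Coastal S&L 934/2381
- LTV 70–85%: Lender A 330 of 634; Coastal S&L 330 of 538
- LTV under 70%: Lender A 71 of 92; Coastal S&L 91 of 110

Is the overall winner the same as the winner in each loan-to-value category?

Yes

LTV over 85%: Lender A 781/2394 = 32.6%, Coastal S&L 934/2381 = 39.2% → Coastal S&L
LTV 70–85%: Lender A 330/634 = 52.1%, Coastal S&L 330/538 = 61.3% → Coastal S&L
LTV under 70%: Lender A 71/92 = 77.2%, Coastal S&L 91/110 = 82.7% → Coastal S&L
Overall: Lender A 1182/3120 = 37.9%, Coastal S&L 1355/3029 = 44.7% → Coastal S&L
Coastal S&L wins overall and in every loan-to-value group — no reversal.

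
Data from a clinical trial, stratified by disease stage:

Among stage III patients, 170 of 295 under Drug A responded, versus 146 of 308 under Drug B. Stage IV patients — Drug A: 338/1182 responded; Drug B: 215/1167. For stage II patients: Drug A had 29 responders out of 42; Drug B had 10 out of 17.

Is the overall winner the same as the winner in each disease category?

Stage III: Drug A 170/295 = 57.6%, Drug B 146/308 = 47.4% → Drug A
Stage IV: Drug A 338/1182 = 28.6%, Drug B 215/1167 = 18.4% → Drug A
Stage II: Drug A 29/42 = 69.0%, Drug B 10/17 = 58.8% → Drug A
Overall: Drug A 537/1519 = 35.4%, Drug B 371/1492 = 24.9% → Drug A
Drug A wins overall and in every disease group — no reversal.

Yes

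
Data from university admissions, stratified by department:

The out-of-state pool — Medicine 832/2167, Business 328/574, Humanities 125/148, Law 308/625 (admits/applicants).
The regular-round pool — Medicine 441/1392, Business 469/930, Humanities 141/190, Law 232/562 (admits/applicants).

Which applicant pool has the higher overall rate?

the out-of-state pool

Medicine: the out-of-state pool 832/2167 = 38.4%, the regular-round pool 441/1392 = 31.7% → the out-of-state pool
Business: the out-of-state pool 328/574 = 57.1%, the regular-round pool 469/930 = 50.4% → the out-of-state pool
Humanities: the out-of-state pool 125/148 = 84.5%, the regular-round pool 141/190 = 74.2% → the out-of-state pool
Law: the out-of-state pool 308/625 = 49.3%, the regular-round pool 232/562 = 41.3% → the out-of-state pool
Overall: the out-of-state pool 1593/3514 = 45.3%, the regular-round pool 1283/3074 = 41.7% → the out-of-state pool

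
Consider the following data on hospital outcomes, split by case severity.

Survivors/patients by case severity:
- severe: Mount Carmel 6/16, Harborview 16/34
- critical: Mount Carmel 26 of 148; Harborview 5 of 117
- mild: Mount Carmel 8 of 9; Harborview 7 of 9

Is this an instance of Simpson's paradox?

No

Severe: Mount Carmel 6/16 = 37.5%, Harborview 16/34 = 47.1% → Harborview
Critical: Mount Carmel 26/148 = 17.6%, Harborview 5/117 = 4.3% → Mount Carmel
Mild: Mount Carmel 8/9 = 88.9%, Harborview 7/9 = 77.8% → Mount Carmel
Overall: Mount Carmel 40/173 = 23.1%, Harborview 28/160 = 17.5% → Mount Carmel
Neither sweeps: Mount Carmel wins 2 of 3 groups, Harborview wins 1. Mount Carmel wins overall but not every group — no Simpson reversal.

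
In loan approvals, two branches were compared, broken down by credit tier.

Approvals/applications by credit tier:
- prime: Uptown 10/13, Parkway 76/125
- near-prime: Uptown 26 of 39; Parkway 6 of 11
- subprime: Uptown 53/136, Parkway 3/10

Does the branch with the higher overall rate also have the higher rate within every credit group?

Prime: Uptown 10/13 = 76.9%, Parkway 76/125 = 60.8% → Uptown
Near-prime: Uptown 26/39 = 66.7%, Parkway 6/11 = 54.5% → Uptown
Subprime: Uptown 53/136 = 39.0%, Parkway 3/10 = 30.0% → Uptown
Overall: Uptown 89/188 = 47.3%, Parkway 85/146 = 58.2% → Parkway
Uptown wins each credit group but Parkway wins overall — the comparison reverses. Uptown's applications skew toward subprime, which has a lower base rate.

No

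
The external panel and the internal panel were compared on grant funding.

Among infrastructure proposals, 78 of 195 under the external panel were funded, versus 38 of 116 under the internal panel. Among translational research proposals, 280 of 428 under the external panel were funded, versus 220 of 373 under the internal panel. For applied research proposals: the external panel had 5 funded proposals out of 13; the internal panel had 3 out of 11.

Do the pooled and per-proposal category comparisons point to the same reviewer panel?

Yes

Infrastructure: the external panel 78/195 = 40.0%, the internal panel 38/116 = 32.8% → the external panel
Translational research: the external panel 280/428 = 65.4%, the internal panel 220/373 = 59.0% → the external panel
Applied research: the external panel 5/13 = 38.5%, the internal panel 3/11 = 27.3% → the external panel
Overall: the external panel 363/636 = 57.1%, the internal panel 261/500 = 52.2% → the external panel
The external panel wins overall and in every proposal group — no reversal.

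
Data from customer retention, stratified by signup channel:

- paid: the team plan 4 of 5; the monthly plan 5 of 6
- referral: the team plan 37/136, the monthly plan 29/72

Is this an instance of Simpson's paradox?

No

Paid: the team plan 4/5 = 80.0%, the monthly plan 5/6 = 83.3% → the monthly plan
Referral: the team plan 37/136 = 27.2%, the monthly plan 29/72 = 40.3% → the monthly plan
Overall: the team plan 41/141 = 29.1%, the monthly plan 34/78 = 43.6% → the monthly plan
The monthly plan wins overall and in every signup group — no reversal.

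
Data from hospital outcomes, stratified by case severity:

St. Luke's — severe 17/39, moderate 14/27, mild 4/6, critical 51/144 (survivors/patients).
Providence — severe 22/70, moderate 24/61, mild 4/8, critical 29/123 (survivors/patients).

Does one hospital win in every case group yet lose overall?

No

Severe: St. Luke's 17/39 = 43.6%, Providence 22/70 = 31.4% → St. Luke's
Moderate: St. Luke's 14/27 = 51.9%, Providence 24/61 = 39.3% → St. Luke's
Mild: St. Luke's 4/6 = 66.7%, Providence 4/8 = 50.0% → St. Luke's
Critical: St. Luke's 51/144 = 35.4%, Providence 29/123 = 23.6% → St. Luke's
Overall: St. Luke's 86/216 = 39.8%, Providence 79/262 = 30.2% → St. Luke's
St. Luke's wins overall and in every case group — no reversal.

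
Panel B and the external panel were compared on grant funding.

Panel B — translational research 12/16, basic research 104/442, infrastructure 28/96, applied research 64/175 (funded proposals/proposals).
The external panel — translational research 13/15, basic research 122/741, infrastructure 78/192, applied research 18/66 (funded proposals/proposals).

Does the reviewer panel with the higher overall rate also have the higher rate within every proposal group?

Translational research: Panel B 12/16 = 75.0%, the external panel 13/15 = 86.7% → the external panel
Basic research: Panel B 104/442 = 23.5%, the external panel 122/741 = 16.5% → Panel B
Infrastructure: Panel B 28/96 = 29.2%, the external panel 78/192 = 40.6% → the external panel
Applied research: Panel B 64/175 = 36.6%, the external panel 18/66 = 27.3% → Panel B
Overall: Panel B 208/729 = 28.5%, the external panel 231/1014 = 22.8% → Panel B
Neither sweeps: Panel B wins 2 of 4 groups, the external panel wins 2. Panel B wins overall but not every group — no Simpson reversal.

No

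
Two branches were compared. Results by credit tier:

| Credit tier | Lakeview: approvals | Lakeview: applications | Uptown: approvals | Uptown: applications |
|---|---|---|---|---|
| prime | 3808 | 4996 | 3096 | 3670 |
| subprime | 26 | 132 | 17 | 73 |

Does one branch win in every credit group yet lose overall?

Prime: Lakeview 3808/4996 = 76.2%, Uptown 3096/3670 = 84.4% → Uptown
Subprime: Lakeview 26/132 = 19.7%, Uptown 17/73 = 23.3% → Uptown
Overall: Lakeview 3834/5128 = 74.8%, Uptown 3113/3743 = 83.2% → Uptown
Uptown wins overall and in every credit group — no reversal.

No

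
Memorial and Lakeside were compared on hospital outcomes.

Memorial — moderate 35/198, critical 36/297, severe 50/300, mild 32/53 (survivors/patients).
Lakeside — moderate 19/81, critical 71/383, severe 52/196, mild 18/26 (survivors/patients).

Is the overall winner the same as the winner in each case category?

Yes

Moderate: Memorial 35/198 = 17.7%, Lakeside 19/81 = 23.5% → Lakeside
Critical: Memorial 36/297 = 12.1%, Lakeside 71/383 = 18.5% → Lakeside
Severe: Memorial 50/300 = 16.7%, Lakeside 52/196 = 26.5% → Lakeside
Mild: Memorial 32/53 = 60.4%, Lakeside 18/26 = 69.2% → Lakeside
Overall: Memorial 153/848 = 18.0%, Lakeside 160/686 = 23.3% → Lakeside
Lakeside wins overall and in every case group — no reversal.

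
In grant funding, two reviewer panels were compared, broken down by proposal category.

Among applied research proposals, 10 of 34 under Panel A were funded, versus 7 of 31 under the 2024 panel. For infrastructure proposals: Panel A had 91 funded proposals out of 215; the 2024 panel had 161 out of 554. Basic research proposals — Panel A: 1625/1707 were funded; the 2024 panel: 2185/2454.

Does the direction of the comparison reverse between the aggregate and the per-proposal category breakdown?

Applied research: Panel A 10/34 = 29.4%, the 2024 panel 7/31 = 22.6% → Panel A
Infrastructure: Panel A 91/215 = 42.3%, the 2024 panel 161/554 = 29.1% → Panel A
Basic research: Panel A 1625/1707 = 95.2%, the 2024 panel 2185/2454 = 89.0% → Panel A
Overall: Panel A 1726/1956 = 88.2%, the 2024 panel 2353/3039 = 77.4% → Panel A
Panel A wins overall and in every proposal group — no reversal.

No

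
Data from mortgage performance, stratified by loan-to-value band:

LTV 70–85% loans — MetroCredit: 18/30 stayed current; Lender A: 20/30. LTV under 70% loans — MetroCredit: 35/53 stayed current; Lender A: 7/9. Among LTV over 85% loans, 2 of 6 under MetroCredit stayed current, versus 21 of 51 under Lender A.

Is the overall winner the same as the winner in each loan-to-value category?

No

LTV 70–85%: MetroCredit 18/30 = 60.0%, Lender A 20/30 = 66.7% → Lender A
LTV under 70%: MetroCredit 35/53 = 66.0%, Lender A 7/9 = 77.8% → Lender A
LTV over 85%: MetroCredit 2/6 = 33.3%, Lender A 21/51 = 41.2% → Lender A
Overall: MetroCredit 55/89 = 61.8%, Lender A 48/90 = 53.3% → MetroCredit
Lender A wins each loan-to-value group but MetroCredit wins overall — the comparison reverses. Lender A's loans skew toward LTV over 85%, which has a lower base rate.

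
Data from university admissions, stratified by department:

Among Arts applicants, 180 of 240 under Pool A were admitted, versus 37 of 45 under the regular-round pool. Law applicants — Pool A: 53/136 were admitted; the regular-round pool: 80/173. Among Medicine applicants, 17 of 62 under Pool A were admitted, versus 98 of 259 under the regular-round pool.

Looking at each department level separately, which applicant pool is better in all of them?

Arts: Pool A 180/240 = 75.0%, the regular-round pool 37/45 = 82.2% → the regular-round pool
Law: Pool A 53/136 = 39.0%, the regular-round pool 80/173 = 46.2% → the regular-round pool
Medicine: Pool A 17/62 = 27.4%, the regular-round pool 98/259 = 37.8% → the regular-round pool
The regular-round pool has the higher rate in all 3 groups.

the regular-round pool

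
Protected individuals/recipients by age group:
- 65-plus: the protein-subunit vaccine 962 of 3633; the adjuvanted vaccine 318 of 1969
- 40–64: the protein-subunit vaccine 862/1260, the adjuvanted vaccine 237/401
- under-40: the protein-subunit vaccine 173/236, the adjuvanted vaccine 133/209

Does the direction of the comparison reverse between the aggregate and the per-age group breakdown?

65-plus: the protein-subunit vaccine 962/3633 = 26.5%, the adjuvanted vaccine 318/1969 = 16.2% → the protein-subunit vaccine
40–64: the protein-subunit vaccine 862/1260 = 68.4%, the adjuvanted vaccine 237/401 = 59.1% → the protein-subunit vaccine
Under-40: the protein-subunit vaccine 173/236 = 73.3%, the adjuvanted vaccine 133/209 = 63.6% → the protein-subunit vaccine
Overall: the protein-subunit vaccine 1997/5129 = 38.9%, the adjuvanted vaccine 688/2579 = 26.7% → the protein-subunit vaccine
The protein-subunit vaccine wins overall and in every age group — no reversal.

No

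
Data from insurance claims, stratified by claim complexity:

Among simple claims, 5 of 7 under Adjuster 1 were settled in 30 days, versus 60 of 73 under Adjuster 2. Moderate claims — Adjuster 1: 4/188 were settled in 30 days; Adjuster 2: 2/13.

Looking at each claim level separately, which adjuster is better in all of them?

Simple: Adjuster 1 5/7 = 71.4%, Adjuster 2 60/73 = 82.2% → Adjuster 2
Moderate: Adjuster 1 4/188 = 2.1%, Adjuster 2 2/13 = 15.4% → Adjuster 2
Adjuster 2 has the higher rate in both groups.

Adjuster 2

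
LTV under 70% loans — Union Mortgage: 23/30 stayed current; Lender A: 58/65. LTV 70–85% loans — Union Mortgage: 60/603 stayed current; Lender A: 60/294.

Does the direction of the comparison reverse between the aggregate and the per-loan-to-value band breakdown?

No

LTV under 70%: Union Mortgage 23/30 = 76.7%, Lender A 58/65 = 89.2% → Lender A
LTV 70–85%: Union Mortgage 60/603 = 10.0%, Lender A 60/294 = 20.4% → Lender A
Overall: Union Mortgage 83/633 = 13.1%, Lender A 118/359 = 32.9% → Lender A
Lender A wins overall and in every loan-to-value group — no reversal.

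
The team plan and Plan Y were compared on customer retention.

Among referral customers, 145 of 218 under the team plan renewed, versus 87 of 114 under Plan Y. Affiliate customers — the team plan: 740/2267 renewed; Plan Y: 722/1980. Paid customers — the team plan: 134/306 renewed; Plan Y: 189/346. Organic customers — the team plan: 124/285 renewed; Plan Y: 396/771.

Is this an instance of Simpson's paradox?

Referral: the team plan 145/218 = 66.5%, Plan Y 87/114 = 76.3% → Plan Y
Affiliate: the team plan 740/2267 = 32.6%, Plan Y 722/1980 = 36.5% → Plan Y
Paid: the team plan 134/306 = 43.8%, Plan Y 189/346 = 54.6% → Plan Y
Organic: the team plan 124/285 = 43.5%, Plan Y 396/771 = 51.4% → Plan Y
Overall: the team plan 1143/3076 = 37.2%, Plan Y 1394/3211 = 43.4% → Plan Y
Plan Y wins overall and in every signup group — no reversal.

No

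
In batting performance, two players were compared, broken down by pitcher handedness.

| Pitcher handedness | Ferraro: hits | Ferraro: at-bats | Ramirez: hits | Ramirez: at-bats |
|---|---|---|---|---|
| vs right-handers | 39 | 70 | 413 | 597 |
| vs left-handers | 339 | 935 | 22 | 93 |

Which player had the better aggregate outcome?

Ramirez

Vs right-handers: Ferraro 39/70 = 55.7%, Ramirez 413/597 = 69.2% → Ramirez
Vs left-handers: Ferraro 339/935 = 36.3%, Ramirez 22/93 = 23.7% → Ferraro
Overall: Ferraro 378/1005 = 37.6%, Ramirez 435/690 = 63.0% → Ramirez
(Neither sweeps every pitcher group, but Ramirez has the higher pooled rate.)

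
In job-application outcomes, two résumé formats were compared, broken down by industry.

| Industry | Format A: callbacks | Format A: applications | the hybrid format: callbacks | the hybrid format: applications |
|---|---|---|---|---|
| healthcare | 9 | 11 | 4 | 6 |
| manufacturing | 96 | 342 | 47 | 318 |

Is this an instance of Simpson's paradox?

No

Healthcare: Format A 9/11 = 81.8%, the hybrid format 4/6 = 66.7% → Format A
Manufacturing: Format A 96/342 = 28.1%, the hybrid format 47/318 = 14.8% → Format A
Overall: Format A 105/353 = 29.7%, the hybrid format 51/324 = 15.7% → Format A
Format A wins overall and in every industry group — no reversal.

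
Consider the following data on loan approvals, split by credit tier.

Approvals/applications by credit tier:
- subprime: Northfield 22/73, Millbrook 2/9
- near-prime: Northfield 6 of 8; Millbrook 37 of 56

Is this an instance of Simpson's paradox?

Subprime: Northfield 22/73 = 30.1%, Millbrook 2/9 = 22.2% → Northfield
Near-prime: Northfield 6/8 = 75.0%, Millbrook 37/56 = 66.1% → Northfield
Overall: Northfield 28/81 = 34.6%, Millbrook 39/65 = 60.0% → Millbrook
Northfield wins each credit group but Millbrook wins overall — the comparison reverses. Northfield's applications skew toward subprime, which has a lower base rate.

Yes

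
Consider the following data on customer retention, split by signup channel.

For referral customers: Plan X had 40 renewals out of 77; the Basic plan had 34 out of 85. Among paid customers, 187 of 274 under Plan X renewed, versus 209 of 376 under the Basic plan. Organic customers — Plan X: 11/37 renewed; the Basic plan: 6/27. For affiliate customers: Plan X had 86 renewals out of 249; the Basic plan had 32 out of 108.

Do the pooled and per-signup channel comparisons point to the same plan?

Referral: Plan X 40/77 = 51.9%, the Basic plan 34/85 = 40.0% → Plan X
Paid: Plan X 187/274 = 68.2%, the Basic plan 209/376 = 55.6% → Plan X
Organic: Plan X 11/37 = 29.7%, the Basic plan 6/27 = 22.2% → Plan X
Affiliate: Plan X 86/249 = 34.5%, the Basic plan 32/108 = 29.6% → Plan X
Overall: Plan X 324/637 = 50.9%, the Basic plan 281/596 = 47.1% → Plan X
Plan X wins overall and in every signup group — no reversal.

Yes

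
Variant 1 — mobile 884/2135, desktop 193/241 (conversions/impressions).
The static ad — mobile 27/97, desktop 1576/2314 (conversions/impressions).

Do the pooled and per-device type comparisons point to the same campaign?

Mobile: Variant 1 884/2135 = 41.4%, the static ad 27/97 = 27.8% → Variant 1
Desktop: Variant 1 193/241 = 80.1%, the static ad 1576/2314 = 68.1% → Variant 1
Overall: Variant 1 1077/2376 = 45.3%, the static ad 1603/2411 = 66.5% → the static ad
Variant 1 wins each device group but the static ad wins overall — the comparison reverses. Variant 1's impressions skew toward mobile, which has a lower base rate.

No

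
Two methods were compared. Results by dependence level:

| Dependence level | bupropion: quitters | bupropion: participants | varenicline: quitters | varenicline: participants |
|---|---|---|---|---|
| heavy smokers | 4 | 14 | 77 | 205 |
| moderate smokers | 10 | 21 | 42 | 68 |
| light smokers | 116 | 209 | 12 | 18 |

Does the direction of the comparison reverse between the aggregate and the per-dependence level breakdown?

Heavy smokers: bupropion 4/14 = 28.6%, varenicline 77/205 = 37.6% → varenicline
Moderate smokers: bupropion 10/21 = 47.6%, varenicline 42/68 = 61.8% → varenicline
Light smokers: bupropion 116/209 = 55.5%, varenicline 12/18 = 66.7% → varenicline
Overall: bupropion 130/244 = 53.3%, varenicline 131/291 = 45.0% → bupropion
Varenicline wins each dependence group but bupropion wins overall — the comparison reverses. Varenicline's participants skew toward heavy smokers, which has a lower base rate.

Yes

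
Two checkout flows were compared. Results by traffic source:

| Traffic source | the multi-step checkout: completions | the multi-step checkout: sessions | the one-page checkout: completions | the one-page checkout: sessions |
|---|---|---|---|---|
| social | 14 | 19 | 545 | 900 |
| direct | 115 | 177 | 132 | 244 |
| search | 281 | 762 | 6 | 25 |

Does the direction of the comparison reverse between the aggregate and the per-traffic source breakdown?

Yes

Social: the multi-step checkout 14/19 = 73.7%, the one-page checkout 545/900 = 60.6% → the multi-step checkout
Direct: the multi-step checkout 115/177 = 65.0%, the one-page checkout 132/244 = 54.1% → the multi-step checkout
Search: the multi-step checkout 281/762 = 36.9%, the one-page checkout 6/25 = 24.0% → the multi-step checkout
Overall: the multi-step checkout 410/958 = 42.8%, the one-page checkout 683/1169 = 58.4% → the one-page checkout
The multi-step checkout wins each traffic group but the one-page checkout wins overall — the comparison reverses. The multi-step checkout's sessions skew toward search, which has a lower base rate.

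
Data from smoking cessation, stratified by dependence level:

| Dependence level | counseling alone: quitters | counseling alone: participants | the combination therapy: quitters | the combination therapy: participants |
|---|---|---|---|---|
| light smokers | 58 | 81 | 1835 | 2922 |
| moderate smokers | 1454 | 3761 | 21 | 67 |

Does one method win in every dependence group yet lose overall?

Light smokers: counseling alone 58/81 = 71.6%, the combination therapy 1835/2922 = 62.8% → counseling alone
Moderate smokers: counseling alone 1454/3761 = 38.7%, the combination therapy 21/67 = 31.3% → counseling alone
Overall: counseling alone 1512/3842 = 39.4%, the combination therapy 1856/2989 = 62.1% → the combination therapy
Counseling alone wins each dependence group but the combination therapy wins overall — the comparison reverses. Counseling alone's participants skew toward moderate smokers, which has a lower base rate.

Yes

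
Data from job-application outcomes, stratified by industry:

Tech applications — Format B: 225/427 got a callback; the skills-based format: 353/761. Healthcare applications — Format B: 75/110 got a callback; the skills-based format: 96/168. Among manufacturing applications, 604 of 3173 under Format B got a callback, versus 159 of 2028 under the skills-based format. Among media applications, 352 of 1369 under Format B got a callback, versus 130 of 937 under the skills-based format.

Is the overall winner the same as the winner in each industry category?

Yes

Tech: Format B 225/427 = 52.7%, the skills-based format 353/761 = 46.4% → Format B
Healthcare: Format B 75/110 = 68.2%, the skills-based format 96/168 = 57.1% → Format B
Manufacturing: Format B 604/3173 = 19.0%, the skills-based format 159/2028 = 7.8% → Format B
Media: Format B 352/1369 = 25.7%, the skills-based format 130/937 = 13.9% → Format B
Overall: Format B 1256/5079 = 24.7%, the skills-based format 738/3894 = 19.0% → Format B
Format B wins overall and in every industry group — no reversal.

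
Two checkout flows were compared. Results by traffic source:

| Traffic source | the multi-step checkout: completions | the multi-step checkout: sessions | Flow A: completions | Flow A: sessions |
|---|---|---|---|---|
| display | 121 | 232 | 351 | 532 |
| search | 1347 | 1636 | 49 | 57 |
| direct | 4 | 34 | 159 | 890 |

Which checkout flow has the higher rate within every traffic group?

Flow A

Display: the multi-step checkout 121/232 = 52.2%, Flow A 351/532 = 66.0% → Flow A
Search: the multi-step checkout 1347/1636 = 82.3%, Flow A 49/57 = 86.0% → Flow A
Direct: the multi-step checkout 4/34 = 11.8%, Flow A 159/890 = 17.9% → Flow A
Flow A has the higher rate in all 3 groups.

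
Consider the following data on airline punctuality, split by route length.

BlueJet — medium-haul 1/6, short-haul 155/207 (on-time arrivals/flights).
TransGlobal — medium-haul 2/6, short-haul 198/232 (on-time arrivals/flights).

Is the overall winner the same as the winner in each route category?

Yes

Medium-haul: BlueJet 1/6 = 16.7%, TransGlobal 2/6 = 33.3% → TransGlobal
Short-haul: BlueJet 155/207 = 74.9%, TransGlobal 198/232 = 85.3% → TransGlobal
Overall: BlueJet 156/213 = 73.2%, TransGlobal 200/238 = 84.0% → TransGlobal
TransGlobal wins overall and in every route group — no reversal.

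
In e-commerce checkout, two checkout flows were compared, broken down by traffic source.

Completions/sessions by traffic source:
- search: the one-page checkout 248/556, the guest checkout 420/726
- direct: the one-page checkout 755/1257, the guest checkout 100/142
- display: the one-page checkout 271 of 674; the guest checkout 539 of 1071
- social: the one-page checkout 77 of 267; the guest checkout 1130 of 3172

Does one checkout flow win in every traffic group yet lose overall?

Search: the one-page checkout 248/556 = 44.6%, the guest checkout 420/726 = 57.9% → the guest checkout
Direct: the one-page checkout 755/1257 = 60.1%, the guest checkout 100/142 = 70.4% → the guest checkout
Display: the one-page checkout 271/674 = 40.2%, the guest checkout 539/1071 = 50.3% → the guest checkout
Social: the one-page checkout 77/267 = 28.8%, the guest checkout 1130/3172 = 35.6% → the guest checkout
Overall: the one-page checkout 1351/2754 = 49.1%, the guest checkout 2189/5111 = 42.8% → the one-page checkout
The guest checkout wins each traffic group but the one-page checkout wins overall — the comparison reverses. The guest checkout's sessions skew toward social, which has a lower base rate.

Yes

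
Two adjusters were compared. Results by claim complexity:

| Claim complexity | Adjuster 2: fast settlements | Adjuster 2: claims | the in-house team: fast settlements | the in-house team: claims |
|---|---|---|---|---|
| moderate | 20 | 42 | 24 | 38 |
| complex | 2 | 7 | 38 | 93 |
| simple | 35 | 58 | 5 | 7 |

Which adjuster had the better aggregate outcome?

Adjuster 2

Moderate: Adjuster 2 20/42 = 47.6%, the in-house team 24/38 = 63.2% → the in-house team
Complex: Adjuster 2 2/7 = 28.6%, the in-house team 38/93 = 40.9% → the in-house team
Simple: Adjuster 2 35/58 = 60.3%, the in-house team 5/7 = 71.4% → the in-house team
Overall: Adjuster 2 57/107 = 53.3%, the in-house team 67/138 = 48.6% → Adjuster 2
(The in-house team wins every claim group but Adjuster 2 wins overall — the in-house team's claims skew toward the low-rate complex group.)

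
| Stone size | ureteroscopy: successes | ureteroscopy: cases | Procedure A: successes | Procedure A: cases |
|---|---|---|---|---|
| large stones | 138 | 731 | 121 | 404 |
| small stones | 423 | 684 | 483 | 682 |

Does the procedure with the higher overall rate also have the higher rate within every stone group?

Yes

Large stones: ureteroscopy 138/731 = 18.9%, Procedure A 121/404 = 30.0% → Procedure A
Small stones: ureteroscopy 423/684 = 61.8%, Procedure A 483/682 = 70.8% → Procedure A
Overall: ureteroscopy 561/1415 = 39.6%, Procedure A 604/1086 = 55.6% → Procedure A
Procedure A wins overall and in every stone group — no reversal.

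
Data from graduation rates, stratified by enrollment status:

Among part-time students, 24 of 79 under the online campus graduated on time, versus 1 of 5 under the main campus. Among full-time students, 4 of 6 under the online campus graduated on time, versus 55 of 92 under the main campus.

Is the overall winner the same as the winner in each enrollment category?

No

Part-time: the online campus 24/79 = 30.4%, the main campus 1/5 = 20.0% → the online campus
Full-time: the online campus 4/6 = 66.7%, the main campus 55/92 = 59.8% → the online campus
Overall: the online campus 28/85 = 32.9%, the main campus 56/97 = 57.7% → the main campus
The online campus wins each enrollment group but the main campus wins overall — the comparison reverses. The online campus's students skew toward part-time, which has a lower base rate.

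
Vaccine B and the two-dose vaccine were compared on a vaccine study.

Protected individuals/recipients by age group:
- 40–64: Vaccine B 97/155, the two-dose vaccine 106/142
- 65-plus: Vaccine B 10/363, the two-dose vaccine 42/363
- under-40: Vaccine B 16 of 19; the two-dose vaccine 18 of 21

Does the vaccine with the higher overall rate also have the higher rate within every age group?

40–64: Vaccine B 97/155 = 62.6%, the two-dose vaccine 106/142 = 74.6% → the two-dose vaccine
65-plus: Vaccine B 10/363 = 2.8%, the two-dose vaccine 42/363 = 11.6% → the two-dose vaccine
Under-40: Vaccine B 16/19 = 84.2%, the two-dose vaccine 18/21 = 85.7% → the two-dose vaccine
Overall: Vaccine B 123/537 = 22.9%, the two-dose vaccine 166/526 = 31.6% → the two-dose vaccine
The two-dose vaccine wins overall and in every age group — no reversal.

Yes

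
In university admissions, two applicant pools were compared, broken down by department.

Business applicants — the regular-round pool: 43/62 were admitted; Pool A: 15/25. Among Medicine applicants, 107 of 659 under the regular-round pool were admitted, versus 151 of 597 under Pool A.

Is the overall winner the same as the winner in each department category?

No

Business: the regular-round pool 43/62 = 69.4%, Pool A 15/25 = 60.0% → the regular-round pool
Medicine: the regular-round pool 107/659 = 16.2%, Pool A 151/597 = 25.3% → Pool A
Overall: the regular-round pool 150/721 = 20.8%, Pool A 166/622 = 26.7% → Pool A
Neither sweeps: the regular-round pool wins 1 of 2 groups, Pool A wins 1. Pool A wins overall but not every group — no Simpson reversal.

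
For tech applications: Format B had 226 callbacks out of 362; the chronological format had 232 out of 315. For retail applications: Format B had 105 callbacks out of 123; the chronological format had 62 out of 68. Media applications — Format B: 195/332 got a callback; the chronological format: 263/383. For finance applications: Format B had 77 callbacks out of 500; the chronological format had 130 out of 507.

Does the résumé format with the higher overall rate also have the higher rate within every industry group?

Tech: Format B 226/362 = 62.4%, the chronological format 232/315 = 73.7% → the chronological format
Retail: Format B 105/123 = 85.4%, the chronological format 62/68 = 91.2% → the chronological format
Media: Format B 195/332 = 58.7%, the chronological format 263/383 = 68.7% → the chronological format
Finance: Format B 77/500 = 15.4%, the chronological format 130/507 = 25.6% → the chronological format
Overall: Format B 603/1317 = 45.8%, the chronological format 687/1273 = 54.0% → the chronological format
The chronological format wins overall and in every industry group — no reversal.

Yes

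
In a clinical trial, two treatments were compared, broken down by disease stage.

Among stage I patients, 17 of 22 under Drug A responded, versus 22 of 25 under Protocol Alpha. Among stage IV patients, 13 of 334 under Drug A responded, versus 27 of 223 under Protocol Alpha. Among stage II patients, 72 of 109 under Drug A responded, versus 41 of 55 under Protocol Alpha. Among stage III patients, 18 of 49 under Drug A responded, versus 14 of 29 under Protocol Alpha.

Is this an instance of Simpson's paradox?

Stage I: Drug A 17/22 = 77.3%, Protocol Alpha 22/25 = 88.0% → Protocol Alpha
Stage IV: Drug A 13/334 = 3.9%, Protocol Alpha 27/223 = 12.1% → Protocol Alpha
Stage II: Drug A 72/109 = 66.1%, Protocol Alpha 41/55 = 74.5% → Protocol Alpha
Stage III: Drug A 18/49 = 36.7%, Protocol Alpha 14/29 = 48.3% → Protocol Alpha
Overall: Drug A 120/514 = 23.3%, Protocol Alpha 104/332 = 31.3% → Protocol Alpha
Protocol Alpha wins overall and in every disease group — no reversal.

No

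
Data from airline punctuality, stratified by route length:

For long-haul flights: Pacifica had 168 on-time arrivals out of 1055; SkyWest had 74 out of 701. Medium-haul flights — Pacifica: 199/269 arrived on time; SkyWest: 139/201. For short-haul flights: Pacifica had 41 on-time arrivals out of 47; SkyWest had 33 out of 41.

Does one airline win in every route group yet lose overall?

No

Long-haul: Pacifica 168/1055 = 15.9%, SkyWest 74/701 = 10.6% → Pacifica
Medium-haul: Pacifica 199/269 = 74.0%, SkyWest 139/201 = 69.2% → Pacifica
Short-haul: Pacifica 41/47 = 87.2%, SkyWest 33/41 = 80.5% → Pacifica
Overall: Pacifica 408/1371 = 29.8%, SkyWest 246/943 = 26.1% → Pacifica
Pacifica wins overall and in every route group — no reversal.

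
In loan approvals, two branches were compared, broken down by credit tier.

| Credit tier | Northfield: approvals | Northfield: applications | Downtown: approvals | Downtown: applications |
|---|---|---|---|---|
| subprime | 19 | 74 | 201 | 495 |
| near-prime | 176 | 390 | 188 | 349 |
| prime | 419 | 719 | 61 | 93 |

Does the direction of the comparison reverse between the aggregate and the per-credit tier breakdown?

Subprime: Northfield 19/74 = 25.7%, Downtown 201/495 = 40.6% → Downtown
Near-prime: Northfield 176/390 = 45.1%, Downtown 188/349 = 53.9% → Downtown
Prime: Northfield 419/719 = 58.3%, Downtown 61/93 = 65.6% → Downtown
Overall: Northfield 614/1183 = 51.9%, Downtown 450/937 = 48.0% → Northfield
Downtown wins each credit group but Northfield wins overall — the comparison reverses. Downtown's applications skew toward subprime, which has a lower base rate.

Yes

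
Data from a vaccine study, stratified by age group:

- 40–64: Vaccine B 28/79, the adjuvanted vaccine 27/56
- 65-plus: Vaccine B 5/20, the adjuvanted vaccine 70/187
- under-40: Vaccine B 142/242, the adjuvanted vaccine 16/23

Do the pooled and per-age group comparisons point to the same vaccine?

40–64: Vaccine B 28/79 = 35.4%, the adjuvanted vaccine 27/56 = 48.2% → the adjuvanted vaccine
65-plus: Vaccine B 5/20 = 25.0%, the adjuvanted vaccine 70/187 = 37.4% → the adjuvanted vaccine
Under-40: Vaccine B 142/242 = 58.7%, the adjuvanted vaccine 16/23 = 69.6% → the adjuvanted vaccine
Overall: Vaccine B 175/341 = 51.3%, the adjuvanted vaccine 113/266 = 42.5% → Vaccine B
The adjuvanted vaccine wins each age group but Vaccine B wins overall — the comparison reverses. The adjuvanted vaccine's recipients skew toward 65-plus, which has a lower base rate.

No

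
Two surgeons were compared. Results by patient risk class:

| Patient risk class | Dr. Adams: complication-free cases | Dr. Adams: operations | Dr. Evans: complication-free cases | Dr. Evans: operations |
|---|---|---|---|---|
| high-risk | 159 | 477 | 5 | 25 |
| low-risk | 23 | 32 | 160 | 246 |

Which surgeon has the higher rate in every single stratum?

Dr. Adams

High-risk: Dr. Adams 159/477 = 33.3%, Dr. Evans 5/25 = 20.0% → Dr. Adams
Low-risk: Dr. Adams 23/32 = 71.9%, Dr. Evans 160/246 = 65.0% → Dr. Adams
Dr. Adams has the higher rate in both groups.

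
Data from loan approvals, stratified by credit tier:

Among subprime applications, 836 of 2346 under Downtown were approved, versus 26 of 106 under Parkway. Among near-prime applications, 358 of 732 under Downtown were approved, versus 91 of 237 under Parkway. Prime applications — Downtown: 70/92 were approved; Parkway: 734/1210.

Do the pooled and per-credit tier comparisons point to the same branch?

Subprime: Downtown 836/2346 = 35.6%, Parkway 26/106 = 24.5% → Downtown
Near-prime: Downtown 358/732 = 48.9%, Parkway 91/237 = 38.4% → Downtown
Prime: Downtown 70/92 = 76.1%, Parkway 734/1210 = 60.7% → Downtown
Overall: Downtown 1264/3170 = 39.9%, Parkway 851/1553 = 54.8% → Parkway
Downtown wins each credit group but Parkway wins overall — the comparison reverses. Downtown's applications skew toward subprime, which has a lower base rate.

No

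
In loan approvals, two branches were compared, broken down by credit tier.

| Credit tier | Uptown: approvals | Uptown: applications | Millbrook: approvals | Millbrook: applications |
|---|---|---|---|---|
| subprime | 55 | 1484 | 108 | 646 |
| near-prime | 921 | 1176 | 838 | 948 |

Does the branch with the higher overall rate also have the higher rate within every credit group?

Subprime: Uptown 55/1484 = 3.7%, Millbrook 108/646 = 16.7% → Millbrook
Near-prime: Uptown 921/1176 = 78.3%, Millbrook 838/948 = 88.4% → Millbrook
Overall: Uptown 976/2660 = 36.7%, Millbrook 946/1594 = 59.3% → Millbrook
Millbrook wins overall and in every credit group — no reversal.

Yes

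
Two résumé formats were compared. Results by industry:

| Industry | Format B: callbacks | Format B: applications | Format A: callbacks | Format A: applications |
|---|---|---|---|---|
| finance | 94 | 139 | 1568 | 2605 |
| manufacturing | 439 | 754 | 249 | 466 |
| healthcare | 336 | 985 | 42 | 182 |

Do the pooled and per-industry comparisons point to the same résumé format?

Finance: Format B 94/139 = 67.6%, Format A 1568/2605 = 60.2% → Format B
Manufacturing: Format B 439/754 = 58.2%, Format A 249/466 = 53.4% → Format B
Healthcare: Format B 336/985 = 34.1%, Format A 42/182 = 23.1% → Format B
Overall: Format B 869/1878 = 46.3%, Format A 1859/3253 = 57.1% → Format A
Format B wins each industry group but Format A wins overall — the comparison reverses. Format B's applications skew toward healthcare, which has a lower base rate.

No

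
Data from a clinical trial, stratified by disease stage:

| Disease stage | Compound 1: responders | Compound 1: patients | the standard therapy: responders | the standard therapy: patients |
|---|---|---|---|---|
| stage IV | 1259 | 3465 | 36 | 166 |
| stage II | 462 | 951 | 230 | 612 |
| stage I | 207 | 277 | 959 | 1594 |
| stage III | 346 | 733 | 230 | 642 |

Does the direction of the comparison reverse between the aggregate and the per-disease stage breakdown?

Yes

Stage IV: Compound 1 1259/3465 = 36.3%, the standard therapy 36/166 = 21.7% → Compound 1
Stage II: Compound 1 462/951 = 48.6%, the standard therapy 230/612 = 37.6% → Compound 1
Stage I: Compound 1 207/277 = 74.7%, the standard therapy 959/1594 = 60.2% → Compound 1
Stage III: Compound 1 346/733 = 47.2%, the standard therapy 230/642 = 35.8% → Compound 1
Overall: Compound 1 2274/5426 = 41.9%, the standard therapy 1455/3014 = 48.3% → the standard therapy
Compound 1 wins each disease group but the standard therapy wins overall — the comparison reverses. Compound 1's patients skew toward stage IV, which has a lower base rate.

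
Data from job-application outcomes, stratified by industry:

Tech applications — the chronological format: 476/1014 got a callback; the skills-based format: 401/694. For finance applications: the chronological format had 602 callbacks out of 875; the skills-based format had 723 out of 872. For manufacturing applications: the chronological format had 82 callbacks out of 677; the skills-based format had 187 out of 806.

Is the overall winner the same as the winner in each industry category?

Tech: the chronological format 476/1014 = 46.9%, the skills-based format 401/694 = 57.8% → the skills-based format
Finance: the chronological format 602/875 = 68.8%, the skills-based format 723/872 = 82.9% → the skills-based format
Manufacturing: the chronological format 82/677 = 12.1%, the skills-based format 187/806 = 23.2% → the skills-based format
Overall: the chronological format 1160/2566 = 45.2%, the skills-based format 1311/2372 = 55.3% → the skills-based format
The skills-based format wins overall and in every industry group — no reversal.

Yes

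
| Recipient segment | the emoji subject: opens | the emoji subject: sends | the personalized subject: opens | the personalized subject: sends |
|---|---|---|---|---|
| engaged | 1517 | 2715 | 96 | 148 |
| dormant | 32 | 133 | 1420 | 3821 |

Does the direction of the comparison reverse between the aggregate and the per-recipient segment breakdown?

Yes

Engaged: the emoji subject 1517/2715 = 55.9%, the personalized subject 96/148 = 64.9% → the personalized subject
Dormant: the emoji subject 32/133 = 24.1%, the personalized subject 1420/3821 = 37.2% → the personalized subject
Overall: the emoji subject 1549/2848 = 54.4%, the personalized subject 1516/3969 = 38.2% → the emoji subject
The personalized subject wins each recipient group but the emoji subject wins overall — the comparison reverses. The personalized subject's sends skew toward dormant, which has a lower base rate.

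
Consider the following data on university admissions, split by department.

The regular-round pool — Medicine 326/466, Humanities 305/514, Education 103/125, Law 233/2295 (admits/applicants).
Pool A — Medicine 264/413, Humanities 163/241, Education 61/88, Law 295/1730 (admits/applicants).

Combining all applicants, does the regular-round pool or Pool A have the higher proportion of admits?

Medicine: the regular-round pool 326/466 = 70.0%, Pool A 264/413 = 63.9% → the regular-round pool
Humanities: the regular-round pool 305/514 = 59.3%, Pool A 163/241 = 67.6% → Pool A
Education: the regular-round pool 103/125 = 82.4%, Pool A 61/88 = 69.3% → the regular-round pool
Law: the regular-round pool 233/2295 = 10.2%, Pool A 295/1730 = 17.1% → Pool A
Overall: the regular-round pool 967/3400 = 28.4%, Pool A 783/2472 = 31.7% → Pool A
(Neither sweeps every department group, but Pool A has the higher pooled rate.)

Pool A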